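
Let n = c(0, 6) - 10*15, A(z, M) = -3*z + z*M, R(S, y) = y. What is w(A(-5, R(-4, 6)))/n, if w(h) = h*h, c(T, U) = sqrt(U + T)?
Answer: -5625/3749 - 75*sqrt(6)/7498 ≈ -1.5249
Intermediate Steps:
c(T, U) = sqrt(T + U)
A(z, M) = -3*z + M*z
w(h) = h**2
n = -150 + sqrt(6) (n = sqrt(0 + 6) - 10*15 = sqrt(6) - 150 = -150 + sqrt(6) ≈ -147.55)
w(A(-5, R(-4, 6)))/n = (-5*(-3 + 6))**2/(-150 + sqrt(6)) = (-5*3)**2/(-150 + sqrt(6)) = (-15)**2/(-150 + sqrt(6)) = 225/(-150 + sqrt(6))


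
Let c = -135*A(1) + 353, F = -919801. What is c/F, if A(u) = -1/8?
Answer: -2959/7358408 ≈ -0.00040213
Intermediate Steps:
A(u) = -⅛ (A(u) = -1*⅛ = -⅛)
c = 2959/8 (c = -135*(-⅛) + 353 = 135/8 + 353 = 2959/8 ≈ 369.88)
c/F = (2959/8)/(-919801) = (2959/8)*(-1/919801) = -2959/7358408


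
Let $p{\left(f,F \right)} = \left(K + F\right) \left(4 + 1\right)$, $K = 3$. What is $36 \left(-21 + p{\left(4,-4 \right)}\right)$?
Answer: $-936$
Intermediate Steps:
$p{\left(f,F \right)} = 15 + 5 F$ ($p{\left(f,F \right)} = \left(3 + F\right) \left(4 + 1\right) = \left(3 + F\right) 5 = 15 + 5 F$)
$36 \left(-21 + p{\left(4,-4 \right)}\right) = 36 \left(-21 + \left(15 + 5 \left(-4\right)\right)\right) = 36 \left(-21 + \left(15 - 20\right)\right) = 36 \left(-21 - 5\right) = 36 \left(-26\right) = -936$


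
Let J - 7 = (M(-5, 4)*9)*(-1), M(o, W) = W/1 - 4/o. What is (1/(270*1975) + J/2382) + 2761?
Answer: 292250586686/105850125 ≈ 2761.0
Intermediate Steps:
M(o, W) = W - 4/o (M(o, W) = W*1 - 4/o = W - 4/o)
J = -181/5 (J = 7 + ((4 - 4/(-5))*9)*(-1) = 7 + ((4 - 4*(-⅕))*9)*(-1) = 7 + ((4 + ⅘)*9)*(-1) = 7 + ((24/5)*9)*(-1) = 7 + (216/5)*(-1) = 7 - 216/5 = -181/5 ≈ -36.200)
(1/(270*1975) + J/2382) + 2761 = (1/(270*1975) - 181/5/2382) + 2761 = ((1/270)*(1/1975) - 181/5*1/2382) + 2761 = (1/533250 - 181/11910) + 2761 = -1608439/105850125 + 2761 = 292250586686/105850125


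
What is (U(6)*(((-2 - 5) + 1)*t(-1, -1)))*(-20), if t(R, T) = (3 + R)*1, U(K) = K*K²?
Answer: 51840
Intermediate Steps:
U(K) = K³
t(R, T) = 3 + R
(U(6)*(((-2 - 5) + 1)*t(-1, -1)))*(-20) = (6³*(((-2 - 5) + 1)*(3 - 1)))*(-20) = (216*((-7 + 1)*2))*(-20) = (216*(-6*2))*(-20) = (216*(-12))*(-20) = -2592*(-20) = 51840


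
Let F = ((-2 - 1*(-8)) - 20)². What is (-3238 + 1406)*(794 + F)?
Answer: -1813680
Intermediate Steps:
F = 196 (F = ((-2 + 8) - 20)² = (6 - 20)² = (-14)² = 196)
(-3238 + 1406)*(794 + F) = (-3238 + 1406)*(794 + 196) = -1832*990 = -1813680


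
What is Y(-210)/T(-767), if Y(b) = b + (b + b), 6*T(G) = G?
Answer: 3780/767 ≈ 4.9283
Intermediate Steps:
T(G) = G/6
Y(b) = 3*b (Y(b) = b + 2*b = 3*b)
Y(-210)/T(-767) = (3*(-210))/(((⅙)*(-767))) = -630/(-767/6) = -630*(-6/767) = 3780/767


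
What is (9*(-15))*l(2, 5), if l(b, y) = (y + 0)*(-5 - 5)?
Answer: 6750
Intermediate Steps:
l(b, y) = -10*y (l(b, y) = y*(-10) = -10*y)
(9*(-15))*l(2, 5) = (9*(-15))*(-10*5) = -135*(-50) = 6750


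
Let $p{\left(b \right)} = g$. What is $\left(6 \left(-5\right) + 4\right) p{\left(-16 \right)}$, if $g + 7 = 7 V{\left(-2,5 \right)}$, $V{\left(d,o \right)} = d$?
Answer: $546$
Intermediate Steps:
$g = -21$ ($g = -7 + 7 \left(-2\right) = -7 - 14 = -21$)
$p{\left(b \right)} = -21$
$\left(6 \left(-5\right) + 4\right) p{\left(-16 \right)} = \left(6 \left(-5\right) + 4\right) \left(-21\right) = \left(-30 + 4\right) \left(-21\right) = \left(-26\right) \left(-21\right) = 546$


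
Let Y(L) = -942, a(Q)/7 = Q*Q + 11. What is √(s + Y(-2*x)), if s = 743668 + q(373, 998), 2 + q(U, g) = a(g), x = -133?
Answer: √7714829 ≈ 2777.6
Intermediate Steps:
a(Q) = 77 + 7*Q² (a(Q) = 7*(Q*Q + 11) = 7*(Q² + 11) = 7*(11 + Q²) = 77 + 7*Q²)
q(U, g) = 75 + 7*g² (q(U, g) = -2 + (77 + 7*g²) = 75 + 7*g²)
s = 7715771 (s = 743668 + (75 + 7*998²) = 743668 + (75 + 7*996004) = 743668 + (75 + 6972028) = 743668 + 6972103 = 7715771)
√(s + Y(-2*x)) = √(7715771 - 942) = √7714829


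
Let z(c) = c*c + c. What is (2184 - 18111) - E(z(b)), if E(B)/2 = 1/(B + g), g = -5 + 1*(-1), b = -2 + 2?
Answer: -47780/3 ≈ -15927.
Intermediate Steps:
b = 0
g = -6 (g = -5 - 1 = -6)
z(c) = c + c² (z(c) = c² + c = c + c²)
E(B) = 2/(-6 + B) (E(B) = 2/(B - 6) = 2/(-6 + B))
(2184 - 18111) - E(z(b)) = (2184 - 18111) - 2/(-6 + 0*(1 + 0)) = -15927 - 2/(-6 + 0*1) = -15927 - 2/(-6 + 0) = -15927 - 2/(-6) = -15927 - 2*(-1)/6 = -15927 - 1*(-⅓) = -15927 + ⅓ = -47780/3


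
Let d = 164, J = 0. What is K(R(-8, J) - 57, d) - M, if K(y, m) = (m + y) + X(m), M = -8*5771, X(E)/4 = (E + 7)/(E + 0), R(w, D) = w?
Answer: 1897118/41 ≈ 46271.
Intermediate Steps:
X(E) = 4*(7 + E)/E (X(E) = 4*((E + 7)/(E + 0)) = 4*((7 + E)/E) = 4*(7 + E)/E)
M = -46168
K(y, m) = 4 + m + y + 28/m (K(y, m) = (m + y) + (4 + 28/m) = 4 + m + y + 28/m)
K(R(-8, J) - 57, d) - M = (4 + 164 + (-8 - 57) + 28/164) - 1*(-46168) = (4 + 164 - 65 + 28*(1/164)) + 46168 = (4 + 164 - 65 + 7/41) + 46168 = 4230/41 + 46168 = 1897118/41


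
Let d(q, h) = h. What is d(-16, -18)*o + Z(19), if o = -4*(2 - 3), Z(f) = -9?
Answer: -81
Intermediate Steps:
o = 4 (o = -4*(-1) = 4)
d(-16, -18)*o + Z(19) = -18*4 - 9 = -72 - 9 = -81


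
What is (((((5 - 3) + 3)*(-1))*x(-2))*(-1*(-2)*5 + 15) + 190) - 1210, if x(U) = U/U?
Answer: -1145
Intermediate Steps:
x(U) = 1
(((((5 - 3) + 3)*(-1))*x(-2))*(-1*(-2)*5 + 15) + 190) - 1210 = (((((5 - 3) + 3)*(-1))*1)*(-1*(-2)*5 + 15) + 190) - 1210 = ((((2 + 3)*(-1))*1)*(2*5 + 15) + 190) - 1210 = (((5*(-1))*1)*(10 + 15) + 190) - 1210 = (-5*1*25 + 190) - 1210 = (-5*25 + 190) - 1210 = (-125 + 190) - 1210 = 65 - 1210 = -1145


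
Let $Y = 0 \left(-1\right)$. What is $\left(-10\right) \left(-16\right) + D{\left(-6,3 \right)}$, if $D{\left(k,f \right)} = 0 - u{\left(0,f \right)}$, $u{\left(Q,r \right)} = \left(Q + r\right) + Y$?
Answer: $157$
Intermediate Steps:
$Y = 0$
$u{\left(Q,r \right)} = Q + r$ ($u{\left(Q,r \right)} = \left(Q + r\right) + 0 = Q + r$)
$D{\left(k,f \right)} = - f$ ($D{\left(k,f \right)} = 0 - \left(0 + f\right) = 0 - f = - f$)
$\left(-10\right) \left(-16\right) + D{\left(-6,3 \right)} = \left(-10\right) \left(-16\right) - 3 = 160 - 3 = 157$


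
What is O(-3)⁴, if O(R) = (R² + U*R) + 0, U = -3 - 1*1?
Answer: 194481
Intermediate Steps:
U = -4 (U = -3 - 1 = -4)
O(R) = R² - 4*R (O(R) = (R² - 4*R) + 0 = R² - 4*R)
O(-3)⁴ = (-3*(-4 - 3))⁴ = (-3*(-7))⁴ = 21⁴ = 194481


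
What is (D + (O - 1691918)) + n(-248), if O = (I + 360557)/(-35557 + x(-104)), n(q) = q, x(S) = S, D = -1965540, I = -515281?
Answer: -130437298942/35661 ≈ -3.6577e+6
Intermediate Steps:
O = 154724/35661 (O = (-515281 + 360557)/(-35557 - 104) = -154724/(-35661) = -154724*(-1/35661) = 154724/35661 ≈ 4.3387)
(D + (O - 1691918)) + n(-248) = (-1965540 + (154724/35661 - 1691918)) - 248 = (-1965540 - 60335333074/35661) - 248 = -130428455014/35661 - 248 = -130437298942/35661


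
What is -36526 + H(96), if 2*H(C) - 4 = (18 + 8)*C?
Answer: -35276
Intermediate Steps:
H(C) = 2 + 13*C (H(C) = 2 + ((18 + 8)*C)/2 = 2 + (26*C)/2 = 2 + 13*C)
-36526 + H(96) = -36526 + (2 + 13*96) = -36526 + (2 + 1248) = -36526 + 1250 = -35276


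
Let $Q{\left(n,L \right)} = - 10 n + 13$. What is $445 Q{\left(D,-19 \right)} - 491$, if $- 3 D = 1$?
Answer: $\frac{20332}{3} \approx 6777.3$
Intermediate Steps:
$D = - \frac{1}{3}$ ($D = \left(- \frac{1}{3}\right) 1 = - \frac{1}{3} \approx -0.33333$)
$Q{\left(n,L \right)} = 13 - 10 n$
$445 Q{\left(D,-19 \right)} - 491 = 445 \left(13 - - \frac{10}{3}\right) - 491 = 445 \left(13 + \frac{10}{3}\right) - 491 = 445 \cdot \frac{49}{3} - 491 = \frac{21805}{3} - 491 = \frac{20332}{3}$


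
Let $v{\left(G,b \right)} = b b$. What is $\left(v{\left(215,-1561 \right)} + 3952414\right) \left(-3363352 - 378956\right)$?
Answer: $-23910111023580$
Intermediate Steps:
$v{\left(G,b \right)} = b^{2}$
$\left(v{\left(215,-1561 \right)} + 3952414\right) \left(-3363352 - 378956\right) = \left(\left(-1561\right)^{2} + 3952414\right) \left(-3363352 - 378956\right) = \left(2436721 + 3952414\right) \left(-3742308\right) = 6389135 \left(-3742308\right) = -23910111023580$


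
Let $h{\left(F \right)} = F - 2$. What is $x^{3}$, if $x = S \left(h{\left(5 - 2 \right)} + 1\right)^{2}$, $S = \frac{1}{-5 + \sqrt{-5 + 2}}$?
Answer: $- \frac{\left(5 + i \sqrt{3}\right)^{3}}{343} \approx -0.23324 - 0.36358 i$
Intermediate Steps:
$h{\left(F \right)} = -2 + F$ ($h{\left(F \right)} = F - 2 = -2 + F$)
$S = \frac{1}{-5 + i \sqrt{3}}$ ($S = \frac{1}{-5 + \sqrt{-3}} = \frac{1}{-5 + i \sqrt{3}} \approx -0.17857 - 0.061859 i$)
$x = - \frac{5}{7} - \frac{i \sqrt{3}}{7}$ ($x = \left(- \frac{5}{28} - \frac{i \sqrt{3}}{28}\right) \left(\left(-2 + \left(5 - 2\right)\right) + 1\right)^{2} = \left(- \frac{5}{28} - \frac{i \sqrt{3}}{28}\right) \left(\left(-2 + 3\right) + 1\right)^{2} = \left(- \frac{5}{28} - \frac{i \sqrt{3}}{28}\right) \left(1 + 1\right)^{2} = \left(- \frac{5}{28} - \frac{i \sqrt{3}}{28}\right) 2^{2} = \left(- \frac{5}{28} - \frac{i \sqrt{3}}{28}\right) 4 = - \frac{5}{7} - \frac{i \sqrt{3}}{7} \approx -0.71429 - 0.24744 i$)
$x^{3} = \left(- \frac{5}{7} - \frac{i \sqrt{3}}{7}\right)^{3}$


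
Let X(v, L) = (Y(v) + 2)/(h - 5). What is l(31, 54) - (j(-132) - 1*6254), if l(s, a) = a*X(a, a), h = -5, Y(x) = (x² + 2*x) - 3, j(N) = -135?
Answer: -49676/5 ≈ -9935.2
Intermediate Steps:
Y(x) = -3 + x² + 2*x
X(v, L) = ⅒ - v/5 - v²/10 (X(v, L) = ((-3 + v² + 2*v) + 2)/(-5 - 5) = (-1 + v² + 2*v)/(-10) = (-1 + v² + 2*v)*(-⅒) = ⅒ - v/5 - v²/10)
l(s, a) = a*(⅒ - a/5 - a²/10)
l(31, 54) - (j(-132) - 1*6254) = (⅒)*54*(1 - 1*54² - 2*54) - (-135 - 1*6254) = (⅒)*54*(1 - 1*2916 - 108) - (-135 - 6254) = (⅒)*54*(1 - 2916 - 108) - 1*(-6389) = (⅒)*54*(-3023) + 6389 = -81621/5 + 6389 = -49676/5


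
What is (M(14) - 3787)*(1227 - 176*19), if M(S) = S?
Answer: 7987441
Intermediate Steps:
(M(14) - 3787)*(1227 - 176*19) = (14 - 3787)*(1227 - 176*19) = -3773*(1227 - 3344) = -3773*(-2117) = 7987441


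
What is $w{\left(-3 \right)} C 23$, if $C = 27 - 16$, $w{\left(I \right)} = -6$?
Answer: $-1518$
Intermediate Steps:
$C = 11$
$w{\left(-3 \right)} C 23 = \left(-6\right) 11 \cdot 23 = \left(-66\right) 23 = -1518$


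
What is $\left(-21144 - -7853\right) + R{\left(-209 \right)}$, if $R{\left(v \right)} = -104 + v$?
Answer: $-13604$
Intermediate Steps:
$\left(-21144 - -7853\right) + R{\left(-209 \right)} = \left(-21144 - -7853\right) - 313 = \left(-21144 + 7853\right) - 313 = -13291 - 313 = -13604$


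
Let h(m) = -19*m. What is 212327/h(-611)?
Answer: 212327/11609 ≈ 18.290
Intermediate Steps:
212327/h(-611) = 212327/((-19*(-611))) = 212327/11609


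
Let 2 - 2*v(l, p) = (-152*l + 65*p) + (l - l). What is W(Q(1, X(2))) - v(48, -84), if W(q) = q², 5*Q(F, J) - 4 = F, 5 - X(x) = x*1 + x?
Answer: -6378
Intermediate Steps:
v(l, p) = 1 + 76*l - 65*p/2 (v(l, p) = 1 - ((-152*l + 65*p) + (l - l))/2 = 1 - ((-152*l + 65*p) + 0)/2 = 1 - (-152*l + 65*p)/2 = 1 + (76*l - 65*p/2) = 1 + 76*l - 65*p/2)
X(x) = 5 - 2*x (X(x) = 5 - (x*1 + x) = 5 - (x + x) = 5 - 2*x)
Q(F, J) = ⅘ + F/5
W(Q(1, X(2))) - v(48, -84) = (⅘ + (⅕)*1)² - (1 + 76*48 - 65/2*(-84)) = (⅘ + ⅕)² - (1 + 3648 + 2730) = 1² - 1*6379 = 1 - 6379 = -6378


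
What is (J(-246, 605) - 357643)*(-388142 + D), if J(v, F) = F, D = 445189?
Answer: -20367946786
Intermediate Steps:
(J(-246, 605) - 357643)*(-388142 + D) = (605 - 357643)*(-388142 + 445189) = -357038*57047 = -20367946786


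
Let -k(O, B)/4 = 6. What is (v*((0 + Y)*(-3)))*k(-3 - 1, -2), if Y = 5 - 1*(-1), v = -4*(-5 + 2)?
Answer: 5184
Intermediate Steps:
v = 12 (v = -4*(-3) = 12)
k(O, B) = -24 (k(O, B) = -4*6 = -24)
Y = 6 (Y = 5 + 1 = 6)
(v*((0 + Y)*(-3)))*k(-3 - 1, -2) = (12*((0 + 6)*(-3)))*(-24) = (12*(6*(-3)))*(-24) = (12*(-18))*(-24) = -216*(-24) = 5184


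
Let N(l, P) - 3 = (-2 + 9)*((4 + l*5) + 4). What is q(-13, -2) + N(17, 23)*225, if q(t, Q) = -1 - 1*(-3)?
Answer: 147152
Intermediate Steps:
q(t, Q) = 2 (q(t, Q) = -1 + 3 = 2)
N(l, P) = 59 + 35*l (N(l, P) = 3 + (-2 + 9)*((4 + l*5) + 4) = 3 + 7*((4 + 5*l) + 4) = 3 + 7*(8 + 5*l) = 3 + (56 + 35*l) = 59 + 35*l)
q(-13, -2) + N(17, 23)*225 = 2 + (59 + 35*17)*225 = 2 + (59 + 595)*225 = 2 + 654*225 = 2 + 147150 = 147152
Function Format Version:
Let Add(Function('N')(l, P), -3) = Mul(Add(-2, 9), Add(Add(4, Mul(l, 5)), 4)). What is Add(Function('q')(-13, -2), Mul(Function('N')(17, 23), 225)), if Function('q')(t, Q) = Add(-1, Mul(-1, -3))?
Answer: 147152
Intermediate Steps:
Function('q')(t, Q) = 2 (Function('q')(t, Q) = Add(-1, 3) = 2)
Function('N')(l, P) = Add(59, Mul(35, l)) (Function('N')(l, P) = Add(3, Mul(Add(-2, 9), Add(Add(4, Mul(l, 5)), 4))) = Add(3, Mul(7, Add(Add(4, Mul(5, l)), 4))) = Add(3, Mul(7, Add(8, Mul(5, l)))) = Add(3, Add(56, Mul(35, l))) = Add(59, Mul(35, l)))
Add(Function('q')(-13, -2), Mul(Function('N')(17, 23), 225)) = Add(2, Mul(Add(59, Mul(35, 17)), 225)) = Add(2, Mul(Add(59, 595), 225)) = Add(2, Mul(654, 225)) = Add(2, 147150) = 147152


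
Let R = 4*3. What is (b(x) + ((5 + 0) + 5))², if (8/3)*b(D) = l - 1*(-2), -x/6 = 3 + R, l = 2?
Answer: 529/4 ≈ 132.25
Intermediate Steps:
R = 12
x = -90 (x = -6*(3 + 12) = -6*15 = -90)
b(D) = 3/2 (b(D) = 3*(2 - 1*(-2))/8 = 3*(2 + 2)/8 = (3/8)*4 = 3/2)
(b(x) + ((5 + 0) + 5))² = (3/2 + ((5 + 0) + 5))² = (3/2 + (5 + 5))² = (3/2 + 10)² = (23/2)² = 529/4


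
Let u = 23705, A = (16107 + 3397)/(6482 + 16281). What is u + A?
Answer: 539616419/22763 ≈ 23706.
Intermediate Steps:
A = 19504/22763 ≈ 0.85683
u + A = 23705 + 19504/22763 = 539616419/22763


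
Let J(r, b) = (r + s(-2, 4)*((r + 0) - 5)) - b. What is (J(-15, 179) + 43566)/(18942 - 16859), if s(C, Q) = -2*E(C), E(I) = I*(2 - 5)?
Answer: 43612/2083 ≈ 20.937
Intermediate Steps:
E(I) = -3*I (E(I) = I*(-3) = -3*I)
s(C, Q) = 6*C (s(C, Q) = -(-6)*C = 6*C)
J(r, b) = 60 - b - 11*r (J(r, b) = (r + (6*(-2))*((r + 0) - 5)) - b = (r - 12*(r - 5)) - b = (r - 12*(-5 + r)) - b = (r + (60 - 12*r)) - b = (60 - 11*r) - b = 60 - b - 11*r)
(J(-15, 179) + 43566)/(18942 - 16859) = ((60 - 1*179 - 11*(-15)) + 43566)/(18942 - 16859) = ((60 - 179 + 165) + 43566)/2083 = (46 + 43566)*(1/2083) = 43612*(1/2083) = 43612/2083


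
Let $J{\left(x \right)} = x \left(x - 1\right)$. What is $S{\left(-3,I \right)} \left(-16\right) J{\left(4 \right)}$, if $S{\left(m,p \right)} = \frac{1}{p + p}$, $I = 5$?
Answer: $- \frac{96}{5} \approx -19.2$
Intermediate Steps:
$J{\left(x \right)} = x \left(-1 + x\right)$
$S{\left(m,p \right)} = \frac{1}{2 p}$
$S{\left(-3,I \right)} \left(-16\right) J{\left(4 \right)} = \frac{1}{2 \cdot 5} \left(-16\right) 4 \left(-1 + 4\right) = \frac{1}{2} \cdot \frac{1}{5} \left(-16\right) 4 \cdot 3 = \frac{1}{10} \left(-16\right) 12 = \left(- \frac{8}{5}\right) 12 = - \frac{96}{5}$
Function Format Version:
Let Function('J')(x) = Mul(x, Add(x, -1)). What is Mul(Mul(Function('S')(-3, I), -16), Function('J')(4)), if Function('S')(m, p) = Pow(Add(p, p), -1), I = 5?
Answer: Rational(-96, 5) ≈ -19.200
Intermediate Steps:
Function('J')(x) = Mul(x, Add(-1, x))
Function('S')(m, p) = Mul(Rational(1, 2), Pow(p, -1)) (Function('S')(m, p) = Pow(Mul(2, p), -1) = Mul(Rational(1, 2), Pow(p, -1)))
Mul(Mul(Function('S')(-3, I), -16), Function('J')(4)) = Mul(Mul(Mul(Rational(1, 2), Pow(5, -1)), -16), Mul(4, Add(-1, 4))) = Mul(Mul(Mul(Rational(1, 2), Rational(1, 5)), -16), Mul(4, 3)) = Mul(Mul(Rational(1, 10), -16), 12) = Mul(Rational(-8, 5), 12) = Rational(-96, 5)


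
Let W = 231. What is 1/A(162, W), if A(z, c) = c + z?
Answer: 1/393 ≈ 0.0025445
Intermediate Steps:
1/A(162, W) = 1/(231 + 162) = 1/393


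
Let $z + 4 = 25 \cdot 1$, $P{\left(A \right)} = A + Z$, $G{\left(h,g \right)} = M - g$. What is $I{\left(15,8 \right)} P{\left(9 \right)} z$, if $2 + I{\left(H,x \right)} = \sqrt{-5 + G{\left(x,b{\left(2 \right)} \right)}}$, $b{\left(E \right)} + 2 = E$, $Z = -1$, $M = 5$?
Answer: $-336$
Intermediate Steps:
$b{\left(E \right)} = -2 + E$
$G{\left(h,g \right)} = 5 - g$
$P{\left(A \right)} = -1 + A$ ($P{\left(A \right)} = A - 1 = -1 + A$)
$z = 21$ ($z = -4 + 25 \cdot 1 = -4 + 25 = 21$)
$I{\left(H,x \right)} = -2$ ($I{\left(H,x \right)} = -2 + \sqrt{-5 + \left(5 - \left(-2 + 2\right)\right)} = -2 + \sqrt{-5 + \left(5 - 0\right)} = -2 + \sqrt{-5 + \left(5 + 0\right)} = -2 + \sqrt{-5 + 5} = -2 + \sqrt{0} = -2 + 0 = -2$)
$I{\left(15,8 \right)} P{\left(9 \right)} z = - 2 \left(-1 + 9\right) 21 = \left(-2\right) 8 \cdot 21 = \left(-16\right) 21 = -336$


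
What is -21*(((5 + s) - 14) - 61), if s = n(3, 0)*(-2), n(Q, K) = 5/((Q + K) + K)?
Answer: 1540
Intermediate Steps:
n(Q, K) = 5/(Q + 2*K) (n(Q, K) = 5/((K + Q) + K) = 5/(Q + 2*K))
s = -10/3 (s = (5/(3 + 2*0))*(-2) = (5/(3 + 0))*(-2) = (5/3)*(-2) = -10/3 ≈ -3.3333)
-21*(((5 + s) - 14) - 61) = -21*(((5 - 10/3) - 14) - 61) = -21*((5/3 - 14) - 61) = -21*(-37/3 - 61) = -21*(-220/3) = 1540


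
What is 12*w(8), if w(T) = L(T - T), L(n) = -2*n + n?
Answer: 0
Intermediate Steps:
L(n) = -n
w(T) = 0 (w(T) = -(T - T) = -1*0 = 0)
12*w(8) = 12*0 = 0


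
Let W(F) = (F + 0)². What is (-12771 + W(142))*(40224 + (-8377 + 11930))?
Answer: 323643361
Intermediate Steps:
W(F) = F²
(-12771 + W(142))*(40224 + (-8377 + 11930)) = (-12771 + 142²)*(40224 + (-8377 + 11930)) = (-12771 + 20164)*(40224 + 3553) = 7393*43777 = 323643361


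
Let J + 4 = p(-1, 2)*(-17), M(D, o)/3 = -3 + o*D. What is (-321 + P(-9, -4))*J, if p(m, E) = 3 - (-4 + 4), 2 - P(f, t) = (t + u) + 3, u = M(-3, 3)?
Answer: 15510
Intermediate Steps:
M(D, o) = -9 + 3*D*o (M(D, o) = 3*(-3 + o*D) = 3*(-3 + D*o) = -9 + 3*D*o)
u = -36 (u = -9 + 3*(-3)*3 = -9 - 27 = -36)
P(f, t) = 35 - t (P(f, t) = 2 - ((t - 36) + 3) = 2 - ((-36 + t) + 3) = 2 - (-33 + t) = 2 + (33 - t) = 35 - t)
p(m, E) = 3 (p(m, E) = 3 - 1*0 = 3 + 0 = 3)
J = -55 (J = -4 + 3*(-17) = -4 - 51 = -55)
(-321 + P(-9, -4))*J = (-321 + (35 - 1*(-4)))*(-55) = (-321 + (35 + 4))*(-55) = (-321 + 39)*(-55) = -282*(-55) = 15510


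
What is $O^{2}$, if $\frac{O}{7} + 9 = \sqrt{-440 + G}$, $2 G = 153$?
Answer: $\frac{49 \left(18 - i \sqrt{1454}\right)^{2}}{4} \approx -13843.0 - 16816.0 i$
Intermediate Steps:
$G = \frac{153}{2}$ ($G = \frac{1}{2} \cdot 153 = \frac{153}{2} \approx 76.5$)
$O = -63 + \frac{7 i \sqrt{1454}}{2}$ ($O = -63 + 7 \sqrt{-440 + \frac{153}{2}} = -63 + 7 \sqrt{- \frac{727}{2}} = -63 + 7 \frac{i \sqrt{1454}}{2} = -63 + \frac{7 i \sqrt{1454}}{2} \approx -63.0 + 133.46 i$)
$O^{2} = \left(-63 + \frac{7 i \sqrt{1454}}{2}\right)^{2}$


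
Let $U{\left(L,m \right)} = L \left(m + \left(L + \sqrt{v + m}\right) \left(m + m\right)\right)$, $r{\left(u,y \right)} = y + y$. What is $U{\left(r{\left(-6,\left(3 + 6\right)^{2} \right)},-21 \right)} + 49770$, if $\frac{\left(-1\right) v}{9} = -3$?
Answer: $-1055880 - 6804 \sqrt{6} \approx -1.0725 \cdot 10^{6}$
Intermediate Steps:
$v = 27$ ($v = \left(-9\right) \left(-3\right) = 27$)
$r{\left(u,y \right)} = 2 y$
$U{\left(L,m \right)} = L \left(m + 2 m \left(L + \sqrt{27 + m}\right)\right)$ ($U{\left(L,m \right)} = L \left(m + \left(L + \sqrt{27 + m}\right) \left(m + m\right)\right) = L \left(m + \left(L + \sqrt{27 + m}\right) 2 m\right) = L \left(m + 2 m \left(L + \sqrt{27 + m}\right)\right)$)
$U{\left(r{\left(-6,\left(3 + 6\right)^{2} \right)},-21 \right)} + 49770 = 2 \left(3 + 6\right)^{2} \left(-21\right) \left(1 + 2 \cdot 2 \left(3 + 6\right)^{2} + 2 \sqrt{27 - 21}\right) + 49770 = 2 \cdot 9^{2} \left(-21\right) \left(1 + 2 \cdot 2 \cdot 9^{2} + 2 \sqrt{6}\right) + 49770 = 2 \cdot 81 \left(-21\right) \left(1 + 2 \cdot 2 \cdot 81 + 2 \sqrt{6}\right) + 49770 = 162 \left(-21\right) \left(1 + 2 \cdot 162 + 2 \sqrt{6}\right) + 49770 = 162 \left(-21\right) \left(1 + 324 + 2 \sqrt{6}\right) + 49770 = 162 \left(-21\right) \left(325 + 2 \sqrt{6}\right) + 49770 = \left(-1105650 - 6804 \sqrt{6}\right) + 49770 = -1055880 - 6804 \sqrt{6}$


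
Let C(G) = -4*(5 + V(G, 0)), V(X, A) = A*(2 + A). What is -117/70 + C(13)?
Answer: -1517/70 ≈ -21.671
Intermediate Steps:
C(G) = -20 (C(G) = -4*(5 + 0*(2 + 0)) = -4*(5 + 0*2) = -4*(5 + 0) = -4*5 = -20)
-117/70 + C(13) = -117/70 - 20 = -1517/70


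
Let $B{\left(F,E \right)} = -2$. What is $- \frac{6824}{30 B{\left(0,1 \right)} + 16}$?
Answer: $\frac{1706}{11} \approx 155.09$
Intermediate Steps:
$- \frac{6824}{30 B{\left(0,1 \right)} + 16} = - \frac{6824}{30 \left(-2\right) + 16} = - \frac{6824}{-60 + 16} = - \frac{6824}{-44} = \left(-6824\right) \left(- \frac{1}{44}\right) = \frac{1706}{11}$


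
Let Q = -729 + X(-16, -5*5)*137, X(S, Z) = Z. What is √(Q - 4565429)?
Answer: I*√4569583 ≈ 2137.7*I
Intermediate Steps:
Q = -4154 (Q = -729 - 5*5*137 = -729 - 25*137 = -729 - 3425 = -4154)
√(Q - 4565429) = √(-4154 - 4565429) = √(-4569583) = I*√4569583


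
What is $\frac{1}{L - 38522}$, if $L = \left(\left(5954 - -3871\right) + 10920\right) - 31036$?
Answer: $- \frac{1}{48813} \approx -2.0486 \cdot 10^{-5}$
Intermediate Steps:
$L = -10291$ ($L = \left(\left(5954 + 3871\right) + 10920\right) - 31036 = \left(9825 + 10920\right) - 31036 = 20745 - 31036 = -10291$)
$\frac{1}{L - 38522} = \frac{1}{-10291 - 38522} = \frac{1}{-48813} = - \frac{1}{48813}$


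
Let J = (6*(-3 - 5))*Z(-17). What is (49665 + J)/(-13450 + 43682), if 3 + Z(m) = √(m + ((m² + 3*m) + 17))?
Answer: 49809/30232 - 6*√238/3779 ≈ 1.6231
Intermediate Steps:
Z(m) = -3 + √(17 + m² + 4*m) (Z(m) = -3 + √(m + ((m² + 3*m) + 17)) = -3 + √(m + (17 + m² + 3*m)) = -3 + √(17 + m² + 4*m))
J = 144 - 48*√238 (J = (6*(-3 - 5))*(-3 + √(17 + (-17)² + 4*(-17))) = (6*(-8))*(-3 + √(17 + 289 - 68)) = -48*(-3 + √238) = 144 - 48*√238 ≈ -596.51)
(49665 + J)/(-13450 + 43682) = (49665 + (144 - 48*√238))/(-13450 + 43682) = (49809 - 48*√238)/30232 = (49809 - 48*√238)*(1/30232) = 49809/30232 - 6*√238/3779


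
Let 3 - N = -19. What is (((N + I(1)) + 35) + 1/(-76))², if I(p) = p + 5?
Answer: 22915369/5776 ≈ 3967.3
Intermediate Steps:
I(p) = 5 + p
N = 22 (N = 3 - 1*(-19) = 3 + 19 = 22)
(((N + I(1)) + 35) + 1/(-76))² = (((22 + (5 + 1)) + 35) + 1/(-76))² = (((22 + 6) + 35) - 1/76)² = ((28 + 35) - 1/76)² = (63 - 1/76)² = (4787/76)² = 22915369/5776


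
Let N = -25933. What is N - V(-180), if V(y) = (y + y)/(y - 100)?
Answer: -181540/7 ≈ -25934.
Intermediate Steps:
V(y) = 2*y/(-100 + y) (V(y) = (2*y)/(-100 + y) = 2*y/(-100 + y))
N - V(-180) = -25933 - 2*(-180)/(-100 - 180) = -25933 - 2*(-180)/(-280) = -25933 - 2*(-180)*(-1)/280 = -25933 - 1*9/7 = -25933 - 9/7 = -181540/7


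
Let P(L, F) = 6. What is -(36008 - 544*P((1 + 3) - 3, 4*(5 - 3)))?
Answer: -32744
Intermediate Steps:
-(36008 - 544*P((1 + 3) - 3, 4*(5 - 3))) = -(36008 - 544*6) = -(36008 - 1*3264) = -(36008 - 3264) = -1*32744 = -32744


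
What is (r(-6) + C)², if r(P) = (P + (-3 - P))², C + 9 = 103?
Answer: 10609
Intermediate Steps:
C = 94 (C = -9 + 103 = 94)
r(P) = 9 (r(P) = (-3)² = 9)
(r(-6) + C)² = (9 + 94)² = 103² = 10609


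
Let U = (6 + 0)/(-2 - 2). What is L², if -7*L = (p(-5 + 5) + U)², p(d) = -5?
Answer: 28561/784 ≈ 36.430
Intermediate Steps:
U = -3/2 (U = 6/(-4) = 6*(-¼) = -3/2 ≈ -1.5000)
L = -169/28 (L = -(-5 - 3/2)²/7 = -(-13/2)²/7 = -⅐*169/4 = -169/28 ≈ -6.0357)
L² = (-169/28)² = 28561/784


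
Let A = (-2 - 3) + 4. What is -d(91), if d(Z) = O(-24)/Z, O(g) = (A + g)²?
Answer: -625/91 ≈ -6.8681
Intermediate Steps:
A = -1 (A = -5 + 4 = -1)
O(g) = (-1 + g)²
d(Z) = 625/Z (d(Z) = (-1 - 24)²/Z = (-25)²/Z = 625/Z)
-d(91) = -625/91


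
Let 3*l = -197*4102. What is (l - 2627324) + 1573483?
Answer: -3969617/3 ≈ -1.3232e+6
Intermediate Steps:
l = -808094/3 (l = (-197*4102)/3 = (⅓)*(-808094) = -808094/3 ≈ -2.6936e+5)
(l - 2627324) + 1573483 = (-808094/3 - 2627324) + 1573483 = -8690066/3 + 1573483 = -3969617/3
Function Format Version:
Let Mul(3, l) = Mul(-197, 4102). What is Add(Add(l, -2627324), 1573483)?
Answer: Rational(-3969617, 3) ≈ -1.3232e+6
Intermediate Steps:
l = Rational(-808094, 3) (l = Mul(Rational(1, 3), Mul(-197, 4102)) = Mul(Rational(1, 3), -808094) = Rational(-808094, 3) ≈ -2.6936e+5)
Add(Add(l, -2627324), 1573483) = Add(Add(Rational(-808094, 3), -2627324), 1573483) = Add(Rational(-8690066, 3), 1573483) = Rational(-3969617, 3)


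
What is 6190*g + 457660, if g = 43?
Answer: 723830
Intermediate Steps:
6190*g + 457660 = 6190*43 + 457660 = 266170 + 457660 = 723830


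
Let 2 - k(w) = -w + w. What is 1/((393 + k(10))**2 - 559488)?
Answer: -1/403463 ≈ -2.4785e-6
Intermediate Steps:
k(w) = 2 (k(w) = 2 - (-w + w) = 2 - 1*0 = 2 + 0 = 2)
1/((393 + k(10))**2 - 559488) = 1/((393 + 2)**2 - 559488) = 1/(395**2 - 559488) = 1/(156025 - 559488) = 1/(-403463) = -1/403463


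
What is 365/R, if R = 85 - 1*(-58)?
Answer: 365/143 ≈ 2.5524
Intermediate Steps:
R = 143 (R = 85 + 58 = 143)
365/R = 365/143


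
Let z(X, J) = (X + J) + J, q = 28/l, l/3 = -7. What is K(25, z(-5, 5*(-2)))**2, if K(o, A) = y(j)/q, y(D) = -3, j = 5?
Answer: 81/16 ≈ 5.0625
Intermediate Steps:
l = -21 (l = 3*(-7) = -21)
q = -4/3 (q = 28/(-21) = 28*(-1/21) = -4/3 ≈ -1.3333)
z(X, J) = X + 2*J (z(X, J) = (J + X) + J = X + 2*J)
K(o, A) = 9/4 (K(o, A) = -3/(-4/3) = -3*(-3/4) = 9/4)
K(25, z(-5, 5*(-2)))**2 = (9/4)**2 = 81/16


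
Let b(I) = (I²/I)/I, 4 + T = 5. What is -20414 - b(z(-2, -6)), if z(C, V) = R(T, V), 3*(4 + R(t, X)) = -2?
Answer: -20415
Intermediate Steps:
T = 1 (T = -4 + 5 = 1)
R(t, X) = -14/3 (R(t, X) = -4 + (⅓)*(-2) = -4 - ⅔ = -14/3)
z(C, V) = -14/3
b(I) = 1 (b(I) = I/I = 1)
-20414 - b(z(-2, -6)) = -20414 - 1*1 = -20414 - 1 = -20415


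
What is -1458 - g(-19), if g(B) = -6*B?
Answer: -1572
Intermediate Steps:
-1458 - g(-19) = -1458 - (-6)*(-19) = -1458 - 1*114 = -1458 - 114 = -1572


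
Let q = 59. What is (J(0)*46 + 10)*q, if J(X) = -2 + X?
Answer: -4838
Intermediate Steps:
(J(0)*46 + 10)*q = ((-2 + 0)*46 + 10)*59 = (-2*46 + 10)*59 = (-92 + 10)*59 = -82*59 = -4838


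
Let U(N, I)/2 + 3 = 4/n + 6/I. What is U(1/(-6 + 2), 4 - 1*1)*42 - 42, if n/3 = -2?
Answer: -182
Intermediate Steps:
n = -6 (n = 3*(-2) = -6)
U(N, I) = -22/3 + 12/I (U(N, I) = -6 + 2*(4/(-6) + 6/I) = -6 + 2*(4*(-⅙) + 6/I) = -6 + 2*(-⅔ + 6/I) = -6 + (-4/3 + 12/I) = -22/3 + 12/I)
U(1/(-6 + 2), 4 - 1*1)*42 - 42 = (-22/3 + 12/(4 - 1*1))*42 - 42 = (-22/3 + 12/(4 - 1))*42 - 42 = (-22/3 + 12/3)*42 - 42 = (-22/3 + 12*(⅓))*42 - 42 = (-22/3 + 4)*42 - 42 = -10/3*42 - 42 = -140 - 42 = -182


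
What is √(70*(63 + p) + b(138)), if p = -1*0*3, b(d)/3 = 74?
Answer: 2*√1158 ≈ 68.059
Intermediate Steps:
b(d) = 222 (b(d) = 3*74 = 222)
p = 0 (p = 0*3 = 0)
√(70*(63 + p) + b(138)) = √(70*(63 + 0) + 222) = √(70*63 + 222) = √(4410 + 222) = √4632 = 2*√1158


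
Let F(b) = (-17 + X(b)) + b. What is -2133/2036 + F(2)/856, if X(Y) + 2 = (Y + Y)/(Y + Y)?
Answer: -232303/217852 ≈ -1.0663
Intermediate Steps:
X(Y) = -1 (X(Y) = -2 + (Y + Y)/(Y + Y) = -2 + (2*Y)/((2*Y)) = -2 + (2*Y)*(1/(2*Y)) = -2 + 1 = -1)
F(b) = -18 + b (F(b) = (-17 - 1) + b = -18 + b)
-2133/2036 + F(2)/856 = -2133/2036 + (-18 + 2)/856 = -2133*1/2036 - 16*1/856 = -2133/2036 - 2/107 = -232303/217852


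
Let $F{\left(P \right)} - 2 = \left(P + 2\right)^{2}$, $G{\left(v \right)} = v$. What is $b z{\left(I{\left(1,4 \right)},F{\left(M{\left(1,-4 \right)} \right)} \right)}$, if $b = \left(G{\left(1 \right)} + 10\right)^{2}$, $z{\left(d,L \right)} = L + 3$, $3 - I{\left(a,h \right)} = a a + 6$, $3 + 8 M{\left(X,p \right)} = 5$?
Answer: $\frac{19481}{16} \approx 1217.6$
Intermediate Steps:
$M{\left(X,p \right)} = \frac{1}{4}$ ($M{\left(X,p \right)} = - \frac{3}{8} + \frac{1}{8} \cdot 5 = - \frac{3}{8} + \frac{5}{8} = \frac{1}{4}$)
$F{\left(P \right)} = 2 + \left(2 + P\right)^{2}$ ($F{\left(P \right)} = 2 + \left(P + 2\right)^{2} = 2 + \left(2 + P\right)^{2}$)
$I{\left(a,h \right)} = -3 - a^{2}$ ($I{\left(a,h \right)} = 3 - \left(a a + 6\right) = 3 - \left(a^{2} + 6\right) = 3 - \left(6 + a^{2}\right) = -3 - a^{2}$)
$z{\left(d,L \right)} = 3 + L$
$b = 121$ ($b = \left(1 + 10\right)^{2} = 11^{2} = 121$)
$b z{\left(I{\left(1,4 \right)},F{\left(M{\left(1,-4 \right)} \right)} \right)} = 121 \left(3 + \left(2 + \left(2 + \frac{1}{4}\right)^{2}\right)\right) = 121 \left(3 + \left(2 + \left(\frac{9}{4}\right)^{2}\right)\right) = 121 \left(3 + \left(2 + \frac{81}{16}\right)\right) = 121 \left(3 + \frac{113}{16}\right) = 121 \cdot \frac{161}{16} = \frac{19481}{16}$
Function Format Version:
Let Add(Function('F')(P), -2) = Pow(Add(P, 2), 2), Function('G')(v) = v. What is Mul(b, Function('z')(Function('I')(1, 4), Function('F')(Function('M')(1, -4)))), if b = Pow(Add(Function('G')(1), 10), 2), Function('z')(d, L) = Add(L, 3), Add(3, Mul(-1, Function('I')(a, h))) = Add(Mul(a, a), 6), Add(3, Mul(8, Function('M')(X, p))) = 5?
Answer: Rational(19481, 16) ≈ 1217.6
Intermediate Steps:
Function('M')(X, p) = Rational(1, 4) (Function('M')(X, p) = Add(Rational(-3, 8), Mul(Rational(1, 8), 5)) = Add(Rational(-3, 8), Rational(5, 8)) = Rational(1, 4))
Function('F')(P) = Add(2, Pow(Add(2, P), 2)) (Function('F')(P) = Add(2, Pow(Add(P, 2), 2)) = Add(2, Pow(Add(2, P), 2)))
Function('I')(a, h) = Add(-3, Mul(-1, Pow(a, 2))) (Function('I')(a, h) = Add(3, Mul(-1, Add(Mul(a, a), 6))) = Add(3, Mul(-1, Add(Pow(a, 2), 6))) = Add(3, Mul(-1, Add(6, Pow(a, 2)))) = Add(3, Add(-6, Mul(-1, Pow(a, 2)))) = Add(-3, Mul(-1, Pow(a, 2))))
Function('z')(d, L) = Add(3, L)
b = 121 (b = Pow(Add(1, 10), 2) = Pow(11, 2) = 121)
Mul(b, Function('z')(Function('I')(1, 4), Function('F')(Function('M')(1, -4)))) = Mul(121, Add(3, Add(2, Pow(Add(2, Rational(1, 4)), 2)))) = Mul(121, Add(3, Add(2, Pow(Rational(9, 4), 2)))) = Mul(121, Add(3, Add(2, Rational(81, 16)))) = Mul(121, Add(3, Rational(113, 16))) = Mul(121, Rational(161, 16)) = Rational(19481, 16)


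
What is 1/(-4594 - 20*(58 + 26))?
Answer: -1/6274 ≈ -0.00015939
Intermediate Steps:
1/(-4594 - 20*(58 + 26)) = 1/(-4594 - 20*84) = 1/(-4594 - 1680) = 1/(-6274) = -1/6274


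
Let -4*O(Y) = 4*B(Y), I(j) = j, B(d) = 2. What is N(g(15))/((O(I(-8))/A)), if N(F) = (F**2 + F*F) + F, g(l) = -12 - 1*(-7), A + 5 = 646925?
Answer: -14555700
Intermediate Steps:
A = 646920 (A = -5 + 646925 = 646920)
O(Y) = -2
g(l) = -5 (g(l) = -12 + 7 = -5)
N(F) = F + 2*F**2 (N(F) = (F**2 + F**2) + F = 2*F**2 + F = F + 2*F**2)
N(g(15))/((O(I(-8))/A)) = (-5*(1 + 2*(-5)))/((-2/646920)) = (-5*(1 - 10))/((-2*1/646920)) = (-5*(-9))/(-1/323460) = 45*(-323460) = -14555700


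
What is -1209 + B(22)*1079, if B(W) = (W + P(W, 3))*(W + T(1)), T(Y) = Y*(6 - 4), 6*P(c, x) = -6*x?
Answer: 490815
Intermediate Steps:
P(c, x) = -x (P(c, x) = (-6*x)/6 = -x)
T(Y) = 2*Y (T(Y) = Y*2 = 2*Y)
B(W) = (-3 + W)*(2 + W) (B(W) = (W - 1*3)*(W + 2*1) = (W - 3)*(W + 2) = (-3 + W)*(2 + W))
-1209 + B(22)*1079 = -1209 + (-6 + 22² - 1*22)*1079 = -1209 + (-6 + 484 - 22)*1079 = -1209 + 456*1079 = -1209 + 492024 = 490815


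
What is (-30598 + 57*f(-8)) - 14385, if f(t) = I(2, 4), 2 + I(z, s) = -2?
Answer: -45211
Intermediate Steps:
I(z, s) = -4 (I(z, s) = -2 - 2 = -4)
f(t) = -4
(-30598 + 57*f(-8)) - 14385 = (-30598 + 57*(-4)) - 14385 = (-30598 - 228) - 14385 = -30826 - 14385 = -45211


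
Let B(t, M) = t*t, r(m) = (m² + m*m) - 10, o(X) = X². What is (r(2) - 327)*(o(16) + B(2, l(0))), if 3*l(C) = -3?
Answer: -85540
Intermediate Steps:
r(m) = -10 + 2*m² (r(m) = (m² + m²) - 10 = 2*m² - 10 = -10 + 2*m²)
l(C) = -1 (l(C) = (⅓)*(-3) = -1)
B(t, M) = t²
(r(2) - 327)*(o(16) + B(2, l(0))) = ((-10 + 2*2²) - 327)*(16² + 2²) = ((-10 + 2*4) - 327)*(256 + 4) = ((-10 + 8) - 327)*260 = (-2 - 327)*260 = -329*260 = -85540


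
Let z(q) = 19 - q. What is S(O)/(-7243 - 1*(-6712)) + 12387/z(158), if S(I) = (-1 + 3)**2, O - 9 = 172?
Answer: -6578053/73809 ≈ -89.123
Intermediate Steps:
O = 181 (O = 9 + 172 = 181)
S(I) = 4 (S(I) = 2**2 = 4)
S(O)/(-7243 - 1*(-6712)) + 12387/z(158) = 4/(-7243 - 1*(-6712)) + 12387/(19 - 1*158) = 4/(-7243 + 6712) + 12387/(19 - 158) = 4/(-531) + 12387/(-139) = 4*(-1/531) + 12387*(-1/139) = -4/531 - 12387/139 = -6578053/73809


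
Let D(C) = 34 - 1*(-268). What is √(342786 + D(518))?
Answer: 4*√21443 ≈ 585.74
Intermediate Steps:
D(C) = 302 (D(C) = 34 + 268 = 302)
√(342786 + D(518)) = √(342786 + 302) = √343088 = 4*√21443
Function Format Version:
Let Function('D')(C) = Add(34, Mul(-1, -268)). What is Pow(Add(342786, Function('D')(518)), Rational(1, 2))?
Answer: Mul(4, Pow(21443, Rational(1, 2))) ≈ 585.74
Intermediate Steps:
Function('D')(C) = 302 (Function('D')(C) = Add(34, 268) = 302)
Pow(Add(342786, Function('D')(518)), Rational(1, 2)) = Pow(Add(342786, 302), Rational(1, 2)) = Pow(343088, Rational(1, 2)) = Mul(4, Pow(21443, Rational(1, 2)))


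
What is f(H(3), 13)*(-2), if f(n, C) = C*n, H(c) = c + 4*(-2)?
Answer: 130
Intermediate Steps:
H(c) = -8 + c (H(c) = c - 8 = -8 + c)
f(H(3), 13)*(-2) = (13*(-8 + 3))*(-2) = (13*(-5))*(-2) = -65*(-2) = 130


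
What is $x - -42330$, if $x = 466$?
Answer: $42796$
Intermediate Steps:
$x - -42330 = 466 - -42330 = 466 + 42330 = 42796$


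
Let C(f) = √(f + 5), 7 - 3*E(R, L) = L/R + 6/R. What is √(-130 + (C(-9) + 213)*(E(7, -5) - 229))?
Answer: √(-2372587 - 22218*I)/7 ≈ 1.0303 - 220.05*I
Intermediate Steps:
E(R, L) = 7/3 - 2/R - L/(3*R) (E(R, L) = 7/3 - (L/R + 6/R)/3 = 7/3 - (6/R + L/R)/3 = 7/3 + (-2/R - L/(3*R)) = 7/3 - 2/R - L/(3*R))
C(f) = √(5 + f)
√(-130 + (C(-9) + 213)*(E(7, -5) - 229)) = √(-130 + (√(5 - 9) + 213)*((⅓)*(-6 - 1*(-5) + 7*7)/7 - 229)) = √(-130 + (√(-4) + 213)*((⅓)*(⅐)*(-6 + 5 + 49) - 229)) = √(-130 + (2*I + 213)*((⅓)*(⅐)*48 - 229)) = √(-130 + (213 + 2*I)*(16/7 - 229)) = √(-130 + (213 + 2*I)*(-1587/7)) = √(-130 + (-338031/7 - 3174*I/7)) = √(-338941/7 - 3174*I/7)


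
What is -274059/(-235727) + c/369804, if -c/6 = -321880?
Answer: 1253610259/196335107 ≈ 6.3851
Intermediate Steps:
c = 1931280 (c = -6*(-321880) = 1931280)
-274059/(-235727) + c/369804 = -274059/(-235727) + 1931280/369804 = -274059*(-1/235727) + 1931280*(1/369804) = 7407/6371 + 160940/30817 = 1253610259/196335107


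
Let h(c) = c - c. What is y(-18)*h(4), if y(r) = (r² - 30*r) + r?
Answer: 0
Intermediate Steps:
y(r) = r² - 29*r
h(c) = 0
y(-18)*h(4) = -18*(-29 - 18)*0 = -18*(-47)*0 = 846*0 = 0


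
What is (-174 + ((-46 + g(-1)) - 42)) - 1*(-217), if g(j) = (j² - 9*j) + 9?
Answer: -26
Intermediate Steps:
g(j) = 9 + j² - 9*j
(-174 + ((-46 + g(-1)) - 42)) - 1*(-217) = (-174 + ((-46 + (9 + (-1)² - 9*(-1))) - 42)) - 1*(-217) = (-174 + ((-46 + (9 + 1 + 9)) - 42)) + 217 = (-174 + ((-46 + 19) - 42)) + 217 = (-174 + (-27 - 42)) + 217 = (-174 - 69) + 217 = -243 + 217 = -26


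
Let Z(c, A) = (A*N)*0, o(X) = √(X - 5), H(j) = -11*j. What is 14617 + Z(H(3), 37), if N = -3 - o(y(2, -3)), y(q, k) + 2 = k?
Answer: 14617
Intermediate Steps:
y(q, k) = -2 + k
o(X) = √(-5 + X)
N = -3 - I*√10 (N = -3 - √(-5 + (-2 - 3)) = -3 - √(-5 - 5) = -3 - √(-10) = -3 - I*√10 ≈ -3.0 - 3.1623*I)
Z(c, A) = 0 (Z(c, A) = (A*(-3 - I*√10))*0 = 0)
14617 + Z(H(3), 37) = 14617 + 0 = 14617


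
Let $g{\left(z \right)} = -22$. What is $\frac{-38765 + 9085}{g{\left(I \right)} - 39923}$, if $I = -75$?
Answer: $\frac{5936}{7989} \approx 0.74302$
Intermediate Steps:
$\frac{-38765 + 9085}{g{\left(I \right)} - 39923} = \frac{-38765 + 9085}{-22 - 39923} = - \frac{29680}{-39945} = \left(-29680\right) \left(- \frac{1}{39945}\right) = \frac{5936}{7989}$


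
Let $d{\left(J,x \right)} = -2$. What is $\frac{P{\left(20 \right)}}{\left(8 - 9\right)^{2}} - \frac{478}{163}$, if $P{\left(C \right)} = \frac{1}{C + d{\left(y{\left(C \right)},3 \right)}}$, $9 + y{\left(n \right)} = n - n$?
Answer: $- \frac{8441}{2934} \approx -2.877$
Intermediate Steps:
$y{\left(n \right)} = -9$ ($y{\left(n \right)} = -9 + \left(n - n\right) = -9 + 0 = -9$)
$P{\left(C \right)} = \frac{1}{-2 + C}$ ($P{\left(C \right)} = \frac{1}{C - 2} = \frac{1}{-2 + C}$)
$\frac{P{\left(20 \right)}}{\left(8 - 9\right)^{2}} - \frac{478}{163} = \frac{1}{\left(-2 + 20\right) \left(8 - 9\right)^{2}} - \frac{478}{163} = \frac{1}{18 \left(-1\right)^{2}} - \frac{478}{163} = \frac{1}{18 \cdot 1} - \frac{478}{163} = \frac{1}{18} \cdot 1 - \frac{478}{163} = \frac{1}{18} - \frac{478}{163} = - \frac{8441}{2934}$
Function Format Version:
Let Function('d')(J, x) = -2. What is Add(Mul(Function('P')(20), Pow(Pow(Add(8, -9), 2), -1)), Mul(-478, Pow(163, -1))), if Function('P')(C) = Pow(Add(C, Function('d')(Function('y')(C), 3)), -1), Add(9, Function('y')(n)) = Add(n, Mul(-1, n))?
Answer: Rational(-8441, 2934) ≈ -2.8770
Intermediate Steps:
Function('y')(n) = -9 (Function('y')(n) = Add(-9, Add(n, Mul(-1, n))) = Add(-9, 0) = -9)
Function('P')(C) = Pow(Add(-2, C), -1) (Function('P')(C) = Pow(Add(C, -2), -1) = Pow(Add(-2, C), -1))
Add(Mul(Function('P')(20), Pow(Pow(Add(8, -9), 2), -1)), Mul(-478, Pow(163, -1))) = Add(Mul(Pow(Add(-2, 20), -1), Pow(Pow(Add(8, -9), 2), -1)), Mul(-478, Pow(163, -1))) = Add(Mul(Pow(18, -1), Pow(Pow(-1, 2), -1)), Mul(-478, Rational(1, 163))) = Add(Mul(Rational(1, 18), Pow(1, -1)), Rational(-478, 163)) = Add(Mul(Rational(1, 18), 1), Rational(-478, 163)) = Add(Rational(1, 18), Rational(-478, 163)) = Rational(-8441, 2934)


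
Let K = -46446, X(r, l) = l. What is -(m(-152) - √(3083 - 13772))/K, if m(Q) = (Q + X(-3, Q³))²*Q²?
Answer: 142480785856563200/23223 - I*√10689/46446 ≈ 6.1353e+12 - 0.002226*I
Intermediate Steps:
m(Q) = Q²*(Q + Q³)² (m(Q) = (Q + Q³)²*Q² = Q²*(Q + Q³)²)
-(m(-152) - √(3083 - 13772))/K = -((-152)⁴*(1 + (-152)²)² - √(3083 - 13772))/(-46446) = -(533794816*(1 + 23104)² - √(-10689))*(-1)/46446 = -(533794816*23105² - I*√10689)*(-1)/46446 = -(533794816*533841025 - I*√10689)*(-1)/46446 = -(284961571713126400 - I*√10689)*(-1)/46446 = -(-142480785856563200/23223 + I*√10689/46446) = 142480785856563200/23223 - I*√10689/46446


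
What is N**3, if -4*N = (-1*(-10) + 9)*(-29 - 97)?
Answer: 1715072373/8 ≈ 2.1438e+8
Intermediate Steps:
N = 1197/2 (N = -(-1*(-10) + 9)*(-29 - 97)/4 = -(10 + 9)*(-126)/4 = -19*(-126)/4 = -1/4*(-2394) = 1197/2 ≈ 598.50)
N**3 = (1197/2)**3 = 1715072373/8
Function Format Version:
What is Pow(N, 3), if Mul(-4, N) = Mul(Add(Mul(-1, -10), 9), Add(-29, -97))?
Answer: Rational(1715072373, 8) ≈ 2.1438e+8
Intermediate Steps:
N = Rational(1197, 2) (N = Mul(Rational(-1, 4), Mul(Add(Mul(-1, -10), 9), Add(-29, -97))) = Mul(Rational(-1, 4), Mul(Add(10, 9), -126)) = Mul(Rational(-1, 4), Mul(19, -126)) = Mul(Rational(-1, 4), -2394) = Rational(1197, 2) ≈ 598.50)
Pow(N, 3) = Pow(Rational(1197, 2), 3) = Rational(1715072373, 8)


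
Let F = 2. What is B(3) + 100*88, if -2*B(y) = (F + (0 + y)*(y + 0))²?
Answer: 17479/2 ≈ 8739.5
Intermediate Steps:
B(y) = -(2 + y²)²/2 (B(y) = -(2 + (0 + y)*(y + 0))²/2 = -(2 + y*y)²/2 = -(2 + y²)²/2)
B(3) + 100*88 = -(2 + 3²)²/2 + 100*88 = -(2 + 9)²/2 + 8800 = -½*11² + 8800 = -½*121 + 8800 = -121/2 + 8800 = 17479/2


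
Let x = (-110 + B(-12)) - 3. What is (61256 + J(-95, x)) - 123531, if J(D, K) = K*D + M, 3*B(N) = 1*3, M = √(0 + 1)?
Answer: -51634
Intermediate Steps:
M = 1 (M = √1 = 1)
B(N) = 1 (B(N) = (1*3)/3 = (⅓)*3 = 1)
x = -112 (x = (-110 + 1) - 3 = -109 - 3 = -112)
J(D, K) = 1 + D*K (J(D, K) = K*D + 1 = D*K + 1 = 1 + D*K)
(61256 + J(-95, x)) - 123531 = (61256 + (1 - 95*(-112))) - 123531 = (61256 + (1 + 10640)) - 123531 = (61256 + 10641) - 123531 = 71897 - 123531 = -51634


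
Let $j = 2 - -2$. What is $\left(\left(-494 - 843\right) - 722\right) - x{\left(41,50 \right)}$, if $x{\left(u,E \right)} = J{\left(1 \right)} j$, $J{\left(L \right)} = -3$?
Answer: $-2047$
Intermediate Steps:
$j = 4$ ($j = 2 + 2 = 4$)
$x{\left(u,E \right)} = -12$ ($x{\left(u,E \right)} = \left(-3\right) 4 = -12$)
$\left(\left(-494 - 843\right) - 722\right) - x{\left(41,50 \right)} = \left(\left(-494 - 843\right) - 722\right) - -12 = \left(-1337 - 722\right) + 12 = -2059 + 12 = -2047$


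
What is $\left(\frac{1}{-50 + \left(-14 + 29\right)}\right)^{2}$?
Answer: $\frac{1}{1225} \approx 0.00081633$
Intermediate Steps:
$\left(\frac{1}{-50 + \left(-14 + 29\right)}\right)^{2} = \left(\frac{1}{-50 + 15}\right)^{2} = \left(\frac{1}{-35}\right)^{2} = \left(- \frac{1}{35}\right)^{2} = \frac{1}{1225}$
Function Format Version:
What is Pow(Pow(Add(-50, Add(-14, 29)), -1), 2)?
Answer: Rational(1, 1225) ≈ 0.00081633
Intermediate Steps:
Pow(Pow(Add(-50, Add(-14, 29)), -1), 2) = Pow(Pow(Add(-50, 15), -1), 2) = Pow(Pow(-35, -1), 2) = Pow(Rational(-1, 35), 2) = Rational(1, 1225)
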